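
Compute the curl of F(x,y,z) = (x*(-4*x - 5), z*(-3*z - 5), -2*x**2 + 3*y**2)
(6*y + 6*z + 5, 4*x, 0)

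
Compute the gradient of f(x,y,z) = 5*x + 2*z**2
(5, 0, 4*z)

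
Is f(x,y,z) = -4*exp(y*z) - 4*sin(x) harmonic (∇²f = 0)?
No, ∇²f = -4*y**2*exp(y*z) - 4*z**2*exp(y*z) + 4*sin(x)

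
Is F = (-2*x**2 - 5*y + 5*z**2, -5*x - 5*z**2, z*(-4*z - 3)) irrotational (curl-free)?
No, ∇×F = (10*z, 10*z, 0)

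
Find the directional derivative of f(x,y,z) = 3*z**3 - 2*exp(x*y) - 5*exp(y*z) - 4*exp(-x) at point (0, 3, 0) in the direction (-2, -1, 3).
-41*sqrt(14)/14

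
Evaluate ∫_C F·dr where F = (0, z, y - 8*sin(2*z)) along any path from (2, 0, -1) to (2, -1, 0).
4 - 4*cos(2)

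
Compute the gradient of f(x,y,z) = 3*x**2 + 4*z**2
(6*x, 0, 8*z)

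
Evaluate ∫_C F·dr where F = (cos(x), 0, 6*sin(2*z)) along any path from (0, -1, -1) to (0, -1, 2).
3*cos(2) - 3*cos(4)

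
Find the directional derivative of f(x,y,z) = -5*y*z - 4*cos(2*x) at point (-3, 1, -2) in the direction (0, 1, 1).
5*sqrt(2)/2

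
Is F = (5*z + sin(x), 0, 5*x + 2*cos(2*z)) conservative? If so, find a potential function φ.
Yes, F is conservative. φ = 5*x*z + sin(2*z) - cos(x)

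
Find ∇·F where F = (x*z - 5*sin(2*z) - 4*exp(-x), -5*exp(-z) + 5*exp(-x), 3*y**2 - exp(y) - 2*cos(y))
z + 4*exp(-x)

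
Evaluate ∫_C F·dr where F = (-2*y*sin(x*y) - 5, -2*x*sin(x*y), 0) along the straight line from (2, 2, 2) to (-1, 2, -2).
2*cos(2) - 2*cos(4) + 15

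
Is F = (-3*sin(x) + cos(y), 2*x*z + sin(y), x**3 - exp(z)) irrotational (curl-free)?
No, ∇×F = (-2*x, -3*x**2, 2*z + sin(y))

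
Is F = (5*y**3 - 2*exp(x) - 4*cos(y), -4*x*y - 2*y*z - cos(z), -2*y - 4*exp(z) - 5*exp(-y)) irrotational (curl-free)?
No, ∇×F = (2*y - sin(z) - 2 + 5*exp(-y), 0, -15*y**2 - 4*y - 4*sin(y))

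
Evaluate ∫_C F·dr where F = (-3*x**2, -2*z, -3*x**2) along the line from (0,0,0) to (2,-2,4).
-16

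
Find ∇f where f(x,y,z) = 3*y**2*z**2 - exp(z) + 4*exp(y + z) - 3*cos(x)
(3*sin(x), 6*y*z**2 + 4*exp(y + z), 6*y**2*z - exp(z) + 4*exp(y + z))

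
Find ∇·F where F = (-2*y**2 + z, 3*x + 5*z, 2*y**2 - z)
-1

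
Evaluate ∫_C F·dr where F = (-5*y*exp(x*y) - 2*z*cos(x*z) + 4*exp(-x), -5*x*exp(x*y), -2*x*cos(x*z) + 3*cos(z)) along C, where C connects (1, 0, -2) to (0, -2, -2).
-4 - 2*sin(2) + 4*exp(-1)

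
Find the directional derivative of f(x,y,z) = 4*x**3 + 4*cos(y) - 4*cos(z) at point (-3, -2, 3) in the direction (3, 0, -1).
2*sqrt(10)*(81 - sin(3))/5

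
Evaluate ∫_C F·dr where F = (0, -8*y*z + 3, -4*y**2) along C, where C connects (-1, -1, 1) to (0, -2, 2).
-31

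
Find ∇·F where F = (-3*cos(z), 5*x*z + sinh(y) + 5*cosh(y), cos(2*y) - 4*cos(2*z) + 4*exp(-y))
8*sin(2*z) + 5*sinh(y) + cosh(y)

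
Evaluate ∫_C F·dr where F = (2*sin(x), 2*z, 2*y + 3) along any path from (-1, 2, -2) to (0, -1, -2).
2*cos(1) + 10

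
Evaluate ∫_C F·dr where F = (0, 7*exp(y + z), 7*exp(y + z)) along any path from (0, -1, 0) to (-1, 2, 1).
-(7 - 7*exp(4))*exp(-1)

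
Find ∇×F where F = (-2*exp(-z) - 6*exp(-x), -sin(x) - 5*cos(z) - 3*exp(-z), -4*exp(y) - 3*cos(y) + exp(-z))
(-4*exp(y) + 3*sin(y) - 5*sin(z) - 3*exp(-z), 2*exp(-z), -cos(x))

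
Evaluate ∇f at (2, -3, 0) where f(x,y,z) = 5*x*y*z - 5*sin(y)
(0, -5*cos(3), -30)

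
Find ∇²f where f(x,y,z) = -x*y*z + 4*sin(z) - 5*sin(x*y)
5*x**2*sin(x*y) + 5*y**2*sin(x*y) - 4*sin(z)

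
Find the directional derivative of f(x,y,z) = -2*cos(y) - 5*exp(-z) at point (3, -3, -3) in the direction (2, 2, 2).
sqrt(3)*(-2*sin(3) + 5*exp(3))/3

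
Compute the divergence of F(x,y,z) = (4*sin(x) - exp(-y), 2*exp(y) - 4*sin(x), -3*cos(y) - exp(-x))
2*exp(y) + 4*cos(x)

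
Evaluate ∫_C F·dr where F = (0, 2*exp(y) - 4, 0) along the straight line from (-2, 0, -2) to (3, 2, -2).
-10 + 2*exp(2)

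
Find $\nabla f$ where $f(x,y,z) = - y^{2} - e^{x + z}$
(-exp(x + z), -2*y, -exp(x + z))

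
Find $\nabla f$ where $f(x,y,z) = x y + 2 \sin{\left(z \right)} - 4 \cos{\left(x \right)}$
(y + 4*sin(x), x, 2*cos(z))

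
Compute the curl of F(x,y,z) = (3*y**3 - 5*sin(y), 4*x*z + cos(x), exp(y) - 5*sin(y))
(-4*x + exp(y) - 5*cos(y), 0, -9*y**2 + 4*z - sin(x) + 5*cos(y))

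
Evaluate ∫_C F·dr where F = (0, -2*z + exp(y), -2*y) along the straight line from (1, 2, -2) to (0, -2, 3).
4 - 2*sinh(2)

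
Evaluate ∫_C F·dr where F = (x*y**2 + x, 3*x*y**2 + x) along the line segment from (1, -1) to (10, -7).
-1248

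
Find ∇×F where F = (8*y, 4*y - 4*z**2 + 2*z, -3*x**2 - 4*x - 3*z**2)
(8*z - 2, 6*x + 4, -8)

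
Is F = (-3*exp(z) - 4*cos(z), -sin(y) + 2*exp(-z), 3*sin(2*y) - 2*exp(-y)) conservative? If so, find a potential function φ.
No, ∇×F = (6*cos(2*y) + 2*exp(-z) + 2*exp(-y), -3*exp(z) + 4*sin(z), 0) ≠ 0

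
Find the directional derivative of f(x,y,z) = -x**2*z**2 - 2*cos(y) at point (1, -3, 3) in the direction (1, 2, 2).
-10 - 4*sin(3)/3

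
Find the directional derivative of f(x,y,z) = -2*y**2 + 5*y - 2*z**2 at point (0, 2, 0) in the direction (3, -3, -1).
9*sqrt(19)/19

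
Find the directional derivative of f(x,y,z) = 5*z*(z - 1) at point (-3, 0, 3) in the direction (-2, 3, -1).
-25*sqrt(14)/14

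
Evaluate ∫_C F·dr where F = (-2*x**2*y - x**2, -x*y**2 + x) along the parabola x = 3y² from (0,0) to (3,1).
-841/35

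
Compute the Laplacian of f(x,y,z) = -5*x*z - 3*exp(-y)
-3*exp(-y)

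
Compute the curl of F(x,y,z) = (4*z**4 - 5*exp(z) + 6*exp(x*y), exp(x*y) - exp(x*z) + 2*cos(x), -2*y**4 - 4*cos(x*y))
(x*exp(x*z) + 4*x*sin(x*y) - 8*y**3, -4*y*sin(x*y) + 16*z**3 - 5*exp(z), -6*x*exp(x*y) + y*exp(x*y) - z*exp(x*z) - 2*sin(x))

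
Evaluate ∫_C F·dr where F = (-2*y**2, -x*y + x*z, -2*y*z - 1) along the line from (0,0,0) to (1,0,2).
-2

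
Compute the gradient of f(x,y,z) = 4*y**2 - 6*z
(0, 8*y, -6)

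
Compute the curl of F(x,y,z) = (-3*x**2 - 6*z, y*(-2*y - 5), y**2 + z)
(2*y, -6, 0)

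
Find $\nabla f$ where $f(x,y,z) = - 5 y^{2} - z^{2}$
(0, -10*y, -2*z)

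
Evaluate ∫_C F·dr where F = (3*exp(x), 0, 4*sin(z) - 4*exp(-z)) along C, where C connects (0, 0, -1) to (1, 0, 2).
-3 - E + 4*exp(-2) - 4*cos(2) + 4*cos(1)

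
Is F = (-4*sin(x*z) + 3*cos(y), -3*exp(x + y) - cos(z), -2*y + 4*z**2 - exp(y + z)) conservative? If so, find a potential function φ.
No, ∇×F = (-exp(y + z) - sin(z) - 2, -4*x*cos(x*z), -3*exp(x + y) + 3*sin(y)) ≠ 0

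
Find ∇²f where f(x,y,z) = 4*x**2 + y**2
10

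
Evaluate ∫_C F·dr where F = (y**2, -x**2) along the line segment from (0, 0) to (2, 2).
0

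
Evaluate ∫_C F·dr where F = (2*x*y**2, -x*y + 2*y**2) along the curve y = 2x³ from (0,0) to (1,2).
97/21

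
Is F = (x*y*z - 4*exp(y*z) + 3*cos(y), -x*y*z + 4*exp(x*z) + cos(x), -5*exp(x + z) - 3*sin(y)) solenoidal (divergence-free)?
No, ∇·F = -x*z + y*z - 5*exp(x + z)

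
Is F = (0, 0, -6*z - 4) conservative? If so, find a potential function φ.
Yes, F is conservative. φ = z*(-3*z - 4)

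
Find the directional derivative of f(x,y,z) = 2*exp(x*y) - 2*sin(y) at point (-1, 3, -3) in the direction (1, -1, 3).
2*sqrt(11)*(exp(3)*cos(3) + 4)*exp(-3)/11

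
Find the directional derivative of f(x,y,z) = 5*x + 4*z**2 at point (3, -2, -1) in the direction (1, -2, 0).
sqrt(5)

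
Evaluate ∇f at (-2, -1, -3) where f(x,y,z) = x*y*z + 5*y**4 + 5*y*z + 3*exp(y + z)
(3, -29 + 3*exp(-4), -3 + 3*exp(-4))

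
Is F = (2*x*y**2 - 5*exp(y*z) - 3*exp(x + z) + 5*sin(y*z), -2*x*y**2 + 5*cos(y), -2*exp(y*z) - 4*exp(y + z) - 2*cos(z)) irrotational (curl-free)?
No, ∇×F = (-2*z*exp(y*z) - 4*exp(y + z), -5*y*exp(y*z) + 5*y*cos(y*z) - 3*exp(x + z), -4*x*y - 2*y**2 + 5*z*exp(y*z) - 5*z*cos(y*z))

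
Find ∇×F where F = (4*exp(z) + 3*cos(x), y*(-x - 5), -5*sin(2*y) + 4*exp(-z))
(-10*cos(2*y), 4*exp(z), -y)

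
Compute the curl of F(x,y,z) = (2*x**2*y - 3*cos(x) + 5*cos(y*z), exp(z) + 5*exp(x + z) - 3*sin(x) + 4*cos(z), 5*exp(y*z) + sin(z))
(5*z*exp(y*z) - exp(z) - 5*exp(x + z) + 4*sin(z), -5*y*sin(y*z), -2*x**2 + 5*z*sin(y*z) + 5*exp(x + z) - 3*cos(x))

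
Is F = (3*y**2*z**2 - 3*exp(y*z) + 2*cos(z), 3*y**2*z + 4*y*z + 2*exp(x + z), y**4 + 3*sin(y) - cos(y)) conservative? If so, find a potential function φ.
No, ∇×F = (4*y**3 - 3*y**2 - 4*y - 2*exp(x + z) + sin(y) + 3*cos(y), 6*y**2*z - 3*y*exp(y*z) - 2*sin(z), -6*y*z**2 + 3*z*exp(y*z) + 2*exp(x + z)) ≠ 0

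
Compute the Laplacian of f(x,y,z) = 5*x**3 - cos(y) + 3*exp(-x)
30*x + cos(y) + 3*exp(-x)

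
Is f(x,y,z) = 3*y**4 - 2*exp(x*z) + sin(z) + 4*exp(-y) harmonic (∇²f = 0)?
No, ∇²f = -2*x**2*exp(x*z) + 36*y**2 - 2*z**2*exp(x*z) - sin(z) + 4*exp(-y)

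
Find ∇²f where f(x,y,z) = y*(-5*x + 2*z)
0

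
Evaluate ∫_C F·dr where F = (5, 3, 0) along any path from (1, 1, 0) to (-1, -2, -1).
-19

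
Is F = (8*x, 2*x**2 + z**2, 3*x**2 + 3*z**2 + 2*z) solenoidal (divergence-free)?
No, ∇·F = 6*z + 10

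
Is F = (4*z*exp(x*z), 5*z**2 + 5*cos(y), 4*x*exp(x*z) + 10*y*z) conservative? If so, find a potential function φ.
Yes, F is conservative. φ = 5*y*z**2 + 4*exp(x*z) + 5*sin(y)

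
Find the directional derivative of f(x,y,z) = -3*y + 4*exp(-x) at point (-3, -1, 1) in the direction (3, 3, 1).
3*sqrt(19)*(-4*exp(3) - 3)/19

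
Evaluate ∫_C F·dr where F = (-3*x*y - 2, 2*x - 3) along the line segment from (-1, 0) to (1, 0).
-4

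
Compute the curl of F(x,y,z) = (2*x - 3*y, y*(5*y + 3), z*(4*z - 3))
(0, 0, 3)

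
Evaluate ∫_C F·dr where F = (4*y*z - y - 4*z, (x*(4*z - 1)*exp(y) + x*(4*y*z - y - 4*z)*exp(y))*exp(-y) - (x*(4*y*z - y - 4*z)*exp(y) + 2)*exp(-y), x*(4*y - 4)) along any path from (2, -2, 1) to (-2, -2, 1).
40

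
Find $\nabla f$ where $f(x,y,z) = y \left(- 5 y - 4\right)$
(0, -10*y - 4, 0)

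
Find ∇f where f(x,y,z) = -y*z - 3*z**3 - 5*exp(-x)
(5*exp(-x), -z, -y - 9*z**2)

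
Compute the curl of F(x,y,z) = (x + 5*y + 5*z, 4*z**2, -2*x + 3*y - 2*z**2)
(3 - 8*z, 7, -5)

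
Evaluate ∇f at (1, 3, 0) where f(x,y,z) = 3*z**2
(0, 0, 0)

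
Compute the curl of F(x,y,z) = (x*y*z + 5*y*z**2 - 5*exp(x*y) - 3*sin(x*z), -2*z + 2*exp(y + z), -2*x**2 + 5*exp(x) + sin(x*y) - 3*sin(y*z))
(x*cos(x*y) - 3*z*cos(y*z) - 2*exp(y + z) + 2, x*y - 3*x*cos(x*z) + 4*x + 10*y*z - y*cos(x*y) - 5*exp(x), -x*z + 5*x*exp(x*y) - 5*z**2)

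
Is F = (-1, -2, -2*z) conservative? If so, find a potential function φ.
Yes, F is conservative. φ = -x - 2*y - z**2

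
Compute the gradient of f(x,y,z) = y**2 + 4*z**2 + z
(0, 2*y, 8*z + 1)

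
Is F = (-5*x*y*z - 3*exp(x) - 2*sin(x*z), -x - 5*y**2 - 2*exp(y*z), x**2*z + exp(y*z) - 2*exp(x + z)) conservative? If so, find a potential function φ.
No, ∇×F = ((2*y + z)*exp(y*z), -5*x*y - 2*x*z - 2*x*cos(x*z) + 2*exp(x + z), 5*x*z - 1) ≠ 0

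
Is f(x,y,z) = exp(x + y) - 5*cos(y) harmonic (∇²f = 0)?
No, ∇²f = 2*exp(x + y) + 5*cos(y)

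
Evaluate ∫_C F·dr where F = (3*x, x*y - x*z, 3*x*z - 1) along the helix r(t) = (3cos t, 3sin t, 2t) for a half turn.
-54 - 9*pi**2/2 - 2*pi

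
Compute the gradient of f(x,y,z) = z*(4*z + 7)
(0, 0, 8*z + 7)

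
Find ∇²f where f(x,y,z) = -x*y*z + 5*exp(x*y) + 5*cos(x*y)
5*(x**2 + y**2)*(exp(x*y) - cos(x*y))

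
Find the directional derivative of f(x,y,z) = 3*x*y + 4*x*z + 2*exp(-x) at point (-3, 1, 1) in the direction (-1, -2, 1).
sqrt(6)*(-1 + 2*exp(3))/6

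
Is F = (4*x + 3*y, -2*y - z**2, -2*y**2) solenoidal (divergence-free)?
No, ∇·F = 2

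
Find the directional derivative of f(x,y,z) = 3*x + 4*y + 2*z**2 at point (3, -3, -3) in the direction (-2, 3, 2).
-18*sqrt(17)/17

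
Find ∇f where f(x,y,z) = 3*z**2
(0, 0, 6*z)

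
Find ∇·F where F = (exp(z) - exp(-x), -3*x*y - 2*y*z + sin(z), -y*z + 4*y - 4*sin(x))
-3*x - y - 2*z + exp(-x)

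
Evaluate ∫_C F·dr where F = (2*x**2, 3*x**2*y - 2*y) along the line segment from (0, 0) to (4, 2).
260/3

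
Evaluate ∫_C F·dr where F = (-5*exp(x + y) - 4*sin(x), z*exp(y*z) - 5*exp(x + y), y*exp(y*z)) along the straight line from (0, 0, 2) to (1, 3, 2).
-5*exp(4) + 4*cos(1) + exp(6)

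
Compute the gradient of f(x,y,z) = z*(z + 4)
(0, 0, 2*z + 4)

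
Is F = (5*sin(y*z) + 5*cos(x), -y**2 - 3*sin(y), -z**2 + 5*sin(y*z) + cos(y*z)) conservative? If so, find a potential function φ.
No, ∇×F = (z*(-sin(y*z) + 5*cos(y*z)), 5*y*cos(y*z), -5*z*cos(y*z)) ≠ 0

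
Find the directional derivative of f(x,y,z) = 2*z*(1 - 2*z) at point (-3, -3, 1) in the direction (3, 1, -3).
18*sqrt(19)/19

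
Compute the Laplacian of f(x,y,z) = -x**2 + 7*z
-2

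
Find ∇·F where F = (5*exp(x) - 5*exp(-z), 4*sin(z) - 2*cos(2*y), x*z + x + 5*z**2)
x + 10*z + 5*exp(x) + 4*sin(2*y)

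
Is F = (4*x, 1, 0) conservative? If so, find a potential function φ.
Yes, F is conservative. φ = 2*x**2 + y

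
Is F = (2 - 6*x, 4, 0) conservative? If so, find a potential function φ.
Yes, F is conservative. φ = -3*x**2 + 2*x + 4*y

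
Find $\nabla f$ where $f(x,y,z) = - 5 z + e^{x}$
(exp(x), 0, -5)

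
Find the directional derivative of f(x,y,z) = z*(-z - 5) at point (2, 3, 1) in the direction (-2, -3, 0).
0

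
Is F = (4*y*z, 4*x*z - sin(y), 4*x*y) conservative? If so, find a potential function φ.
Yes, F is conservative. φ = 4*x*y*z + cos(y)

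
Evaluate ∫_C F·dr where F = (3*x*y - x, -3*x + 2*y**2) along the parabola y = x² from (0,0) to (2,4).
110/3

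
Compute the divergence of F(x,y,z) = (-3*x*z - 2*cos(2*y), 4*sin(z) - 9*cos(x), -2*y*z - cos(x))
-2*y - 3*z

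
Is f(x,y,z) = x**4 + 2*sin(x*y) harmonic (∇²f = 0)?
No, ∇²f = -2*x**2*sin(x*y) + 12*x**2 - 2*y**2*sin(x*y)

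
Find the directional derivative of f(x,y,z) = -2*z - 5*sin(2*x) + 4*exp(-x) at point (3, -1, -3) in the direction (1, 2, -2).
-10*cos(6)/3 - 4*exp(-3)/3 + 4/3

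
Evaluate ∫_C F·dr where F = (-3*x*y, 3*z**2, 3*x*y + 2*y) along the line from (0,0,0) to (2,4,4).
96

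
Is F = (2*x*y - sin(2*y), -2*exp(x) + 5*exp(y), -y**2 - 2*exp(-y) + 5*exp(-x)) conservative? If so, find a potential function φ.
No, ∇×F = (-2*y + 2*exp(-y), 5*exp(-x), -2*x - 2*exp(x) + 2*cos(2*y)) ≠ 0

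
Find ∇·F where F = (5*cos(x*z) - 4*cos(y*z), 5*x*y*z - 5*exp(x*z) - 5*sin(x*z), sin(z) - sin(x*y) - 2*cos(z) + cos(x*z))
5*x*z - x*sin(x*z) - 5*z*sin(x*z) + 2*sin(z) + cos(z)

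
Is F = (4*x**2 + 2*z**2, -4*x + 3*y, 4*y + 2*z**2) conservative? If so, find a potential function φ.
No, ∇×F = (4, 4*z, -4) ≠ 0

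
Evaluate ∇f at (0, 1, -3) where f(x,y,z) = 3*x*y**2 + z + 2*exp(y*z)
(3, -6*exp(-3), 2*exp(-3) + 1)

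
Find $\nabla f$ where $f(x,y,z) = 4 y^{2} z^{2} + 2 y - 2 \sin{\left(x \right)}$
(-2*cos(x), 8*y*z**2 + 2, 8*y**2*z)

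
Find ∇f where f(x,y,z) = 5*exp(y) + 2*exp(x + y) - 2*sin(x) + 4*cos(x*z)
(-4*z*sin(x*z) + 2*exp(x + y) - 2*cos(x), (2*exp(x) + 5)*exp(y), -4*x*sin(x*z))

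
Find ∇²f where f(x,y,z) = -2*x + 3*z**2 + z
6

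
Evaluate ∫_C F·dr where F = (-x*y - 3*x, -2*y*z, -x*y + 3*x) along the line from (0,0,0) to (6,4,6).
-160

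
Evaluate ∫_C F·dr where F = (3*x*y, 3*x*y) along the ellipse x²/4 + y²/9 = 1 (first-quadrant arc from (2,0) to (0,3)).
6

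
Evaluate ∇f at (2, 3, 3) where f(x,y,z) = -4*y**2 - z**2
(0, -24, -6)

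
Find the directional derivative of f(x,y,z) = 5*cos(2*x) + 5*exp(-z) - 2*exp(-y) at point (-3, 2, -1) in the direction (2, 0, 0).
10*sin(6)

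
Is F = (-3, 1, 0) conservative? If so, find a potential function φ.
Yes, F is conservative. φ = -3*x + y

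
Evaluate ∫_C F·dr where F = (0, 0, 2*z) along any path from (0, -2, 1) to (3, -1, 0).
-1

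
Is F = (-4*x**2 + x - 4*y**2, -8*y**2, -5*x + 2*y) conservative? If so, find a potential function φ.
No, ∇×F = (2, 5, 8*y) ≠ 0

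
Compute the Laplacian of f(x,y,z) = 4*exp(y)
4*exp(y)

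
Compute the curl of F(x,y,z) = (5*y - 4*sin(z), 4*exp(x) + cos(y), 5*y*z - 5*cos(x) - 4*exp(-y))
(5*z + 4*exp(-y), -5*sin(x) - 4*cos(z), 4*exp(x) - 5)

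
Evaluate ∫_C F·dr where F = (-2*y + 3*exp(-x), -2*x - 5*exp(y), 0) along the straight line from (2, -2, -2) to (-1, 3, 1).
-5*exp(3) - 3*E - 2 + 8*exp(-2)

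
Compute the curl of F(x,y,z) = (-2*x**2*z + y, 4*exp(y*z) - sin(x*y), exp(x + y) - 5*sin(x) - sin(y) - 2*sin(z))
(-4*y*exp(y*z) + exp(x + y) - cos(y), -2*x**2 - exp(x + y) + 5*cos(x), -y*cos(x*y) - 1)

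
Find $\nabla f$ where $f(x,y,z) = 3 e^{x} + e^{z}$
(3*exp(x), 0, exp(z))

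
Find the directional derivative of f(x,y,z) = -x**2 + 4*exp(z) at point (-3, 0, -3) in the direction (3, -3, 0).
3*sqrt(2)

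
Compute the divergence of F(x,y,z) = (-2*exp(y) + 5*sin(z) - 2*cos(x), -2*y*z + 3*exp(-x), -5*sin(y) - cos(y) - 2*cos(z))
-2*z + 2*sin(x) + 2*sin(z)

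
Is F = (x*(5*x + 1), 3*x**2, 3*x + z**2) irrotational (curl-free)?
No, ∇×F = (0, -3, 6*x)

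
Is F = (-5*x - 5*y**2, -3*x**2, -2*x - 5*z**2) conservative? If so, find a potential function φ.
No, ∇×F = (0, 2, -6*x + 10*y) ≠ 0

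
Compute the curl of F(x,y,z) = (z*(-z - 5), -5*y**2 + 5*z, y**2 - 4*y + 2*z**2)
(2*y - 9, -2*z - 5, 0)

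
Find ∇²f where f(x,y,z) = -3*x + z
0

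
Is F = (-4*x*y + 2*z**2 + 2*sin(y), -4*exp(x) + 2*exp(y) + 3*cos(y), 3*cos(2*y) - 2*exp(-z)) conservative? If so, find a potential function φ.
No, ∇×F = (-6*sin(2*y), 4*z, 4*x - 4*exp(x) - 2*cos(y)) ≠ 0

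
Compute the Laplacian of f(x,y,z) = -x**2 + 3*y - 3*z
-2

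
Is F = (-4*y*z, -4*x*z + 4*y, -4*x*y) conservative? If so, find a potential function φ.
Yes, F is conservative. φ = 2*y*(-2*x*z + y)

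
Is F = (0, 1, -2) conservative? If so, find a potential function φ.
Yes, F is conservative. φ = y - 2*z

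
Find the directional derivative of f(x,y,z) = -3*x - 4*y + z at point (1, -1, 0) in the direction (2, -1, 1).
-sqrt(6)/6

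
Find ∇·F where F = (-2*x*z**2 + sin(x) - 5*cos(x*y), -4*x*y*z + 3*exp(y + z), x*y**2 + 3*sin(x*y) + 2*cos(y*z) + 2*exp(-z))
-4*x*z + 5*y*sin(x*y) - 2*y*sin(y*z) - 2*z**2 + 3*exp(y + z) + cos(x) - 2*exp(-z)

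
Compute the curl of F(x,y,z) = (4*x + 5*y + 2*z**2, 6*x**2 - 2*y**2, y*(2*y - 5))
(4*y - 5, 4*z, 12*x - 5)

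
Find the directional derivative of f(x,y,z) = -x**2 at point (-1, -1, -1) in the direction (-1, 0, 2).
-2*sqrt(5)/5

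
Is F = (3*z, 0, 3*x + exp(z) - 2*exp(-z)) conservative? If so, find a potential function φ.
Yes, F is conservative. φ = 3*x*z + exp(z) + 2*exp(-z)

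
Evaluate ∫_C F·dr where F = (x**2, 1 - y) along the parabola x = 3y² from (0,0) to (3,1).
19/2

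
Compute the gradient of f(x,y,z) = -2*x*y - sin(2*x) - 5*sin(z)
(-2*y - 2*cos(2*x), -2*x, -5*cos(z))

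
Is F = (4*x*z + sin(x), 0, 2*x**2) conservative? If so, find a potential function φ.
Yes, F is conservative. φ = 2*x**2*z - cos(x)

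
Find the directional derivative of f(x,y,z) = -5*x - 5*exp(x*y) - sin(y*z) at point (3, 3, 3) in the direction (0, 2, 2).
sqrt(2)*(-15*exp(9)/2 - 3*cos(9))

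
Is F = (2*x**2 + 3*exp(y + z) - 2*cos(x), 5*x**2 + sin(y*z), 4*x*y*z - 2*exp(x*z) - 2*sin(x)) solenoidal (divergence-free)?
No, ∇·F = 4*x*y - 2*x*exp(x*z) + 4*x + z*cos(y*z) + 2*sin(x)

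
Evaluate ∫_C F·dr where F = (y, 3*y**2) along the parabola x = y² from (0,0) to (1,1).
5/3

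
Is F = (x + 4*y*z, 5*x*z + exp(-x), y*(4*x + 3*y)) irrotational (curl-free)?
No, ∇×F = (-x + 6*y, 0, z - exp(-x))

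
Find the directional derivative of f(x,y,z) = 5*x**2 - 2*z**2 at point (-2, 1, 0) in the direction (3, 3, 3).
-20*sqrt(3)/3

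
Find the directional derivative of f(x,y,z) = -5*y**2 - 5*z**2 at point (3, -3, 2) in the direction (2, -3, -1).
-5*sqrt(14)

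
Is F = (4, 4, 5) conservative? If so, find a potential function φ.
Yes, F is conservative. φ = 4*x + 4*y + 5*z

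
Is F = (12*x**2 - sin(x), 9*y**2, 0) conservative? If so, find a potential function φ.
Yes, F is conservative. φ = 4*x**3 + 3*y**3 + cos(x)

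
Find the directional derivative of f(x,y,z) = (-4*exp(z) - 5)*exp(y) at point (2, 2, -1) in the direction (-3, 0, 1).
-2*sqrt(10)*E/5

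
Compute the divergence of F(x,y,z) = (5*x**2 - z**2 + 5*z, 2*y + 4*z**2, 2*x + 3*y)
10*x + 2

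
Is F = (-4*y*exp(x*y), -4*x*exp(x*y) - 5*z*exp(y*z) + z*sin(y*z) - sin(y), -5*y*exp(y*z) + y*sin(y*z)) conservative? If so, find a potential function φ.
Yes, F is conservative. φ = -4*exp(x*y) - 5*exp(y*z) + cos(y) - cos(y*z)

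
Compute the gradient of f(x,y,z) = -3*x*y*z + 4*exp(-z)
(-3*y*z, -3*x*z, -3*x*y - 4*exp(-z))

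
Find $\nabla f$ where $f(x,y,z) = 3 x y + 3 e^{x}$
(3*y + 3*exp(x), 3*x, 0)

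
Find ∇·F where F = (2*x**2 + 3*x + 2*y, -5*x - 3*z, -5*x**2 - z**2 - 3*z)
4*x - 2*z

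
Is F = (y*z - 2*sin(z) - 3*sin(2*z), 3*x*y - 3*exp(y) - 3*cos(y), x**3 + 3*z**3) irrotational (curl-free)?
No, ∇×F = (0, -3*x**2 + y - 2*cos(z) - 6*cos(2*z), 3*y - z)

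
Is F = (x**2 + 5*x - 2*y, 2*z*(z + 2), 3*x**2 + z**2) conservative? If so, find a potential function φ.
No, ∇×F = (-4*z - 4, -6*x, 2) ≠ 0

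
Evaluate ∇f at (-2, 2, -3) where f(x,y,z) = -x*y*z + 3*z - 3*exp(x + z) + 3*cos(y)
(6 - 3*exp(-5), -6 - 3*sin(2), 7 - 3*exp(-5))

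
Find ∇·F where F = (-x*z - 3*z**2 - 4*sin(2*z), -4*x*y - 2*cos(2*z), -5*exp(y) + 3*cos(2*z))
-4*x - z - 6*sin(2*z)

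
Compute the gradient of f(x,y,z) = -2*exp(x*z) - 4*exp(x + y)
(-2*z*exp(x*z) - 4*exp(x + y), -4*exp(x + y), -2*x*exp(x*z))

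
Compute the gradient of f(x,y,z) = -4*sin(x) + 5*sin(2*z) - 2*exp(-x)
(-4*cos(x) + 2*exp(-x), 0, 10*cos(2*z))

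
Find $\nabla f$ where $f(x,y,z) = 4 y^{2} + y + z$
(0, 8*y + 1, 1)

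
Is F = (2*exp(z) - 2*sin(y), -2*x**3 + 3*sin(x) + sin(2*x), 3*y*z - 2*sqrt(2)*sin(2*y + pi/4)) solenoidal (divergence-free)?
No, ∇·F = 3*y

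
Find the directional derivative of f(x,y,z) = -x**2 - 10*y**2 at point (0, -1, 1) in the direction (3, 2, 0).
40*sqrt(13)/13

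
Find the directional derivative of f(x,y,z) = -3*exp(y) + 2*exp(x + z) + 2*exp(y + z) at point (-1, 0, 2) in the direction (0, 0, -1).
-2*E*(1 + E)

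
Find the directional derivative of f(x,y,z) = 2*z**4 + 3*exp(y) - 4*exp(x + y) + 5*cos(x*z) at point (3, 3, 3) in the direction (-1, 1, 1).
sqrt(3)*(exp(3) + 72)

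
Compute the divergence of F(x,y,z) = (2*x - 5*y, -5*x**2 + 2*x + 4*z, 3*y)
2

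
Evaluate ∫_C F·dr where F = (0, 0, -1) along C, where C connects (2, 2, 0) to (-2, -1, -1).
1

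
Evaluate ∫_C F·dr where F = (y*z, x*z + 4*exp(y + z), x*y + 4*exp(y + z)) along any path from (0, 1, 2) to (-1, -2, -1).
-8*sinh(3) - 2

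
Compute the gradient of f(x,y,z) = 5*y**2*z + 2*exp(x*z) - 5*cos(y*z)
(2*z*exp(x*z), 5*z*(2*y + sin(y*z)), 2*x*exp(x*z) + 5*y**2 + 5*y*sin(y*z))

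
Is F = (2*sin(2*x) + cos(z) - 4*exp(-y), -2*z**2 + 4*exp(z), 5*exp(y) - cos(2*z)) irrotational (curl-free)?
No, ∇×F = (4*z + 5*exp(y) - 4*exp(z), -sin(z), -4*exp(-y))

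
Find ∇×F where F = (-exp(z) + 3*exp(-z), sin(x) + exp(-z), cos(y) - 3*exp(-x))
(-sin(y) + exp(-z), -exp(z) - 3*exp(-z) - 3*exp(-x), cos(x))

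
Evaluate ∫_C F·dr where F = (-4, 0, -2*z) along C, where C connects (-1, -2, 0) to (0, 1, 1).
-5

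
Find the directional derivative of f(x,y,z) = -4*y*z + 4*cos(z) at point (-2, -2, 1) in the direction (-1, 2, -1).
2*sqrt(6)*(-4 + sin(1))/3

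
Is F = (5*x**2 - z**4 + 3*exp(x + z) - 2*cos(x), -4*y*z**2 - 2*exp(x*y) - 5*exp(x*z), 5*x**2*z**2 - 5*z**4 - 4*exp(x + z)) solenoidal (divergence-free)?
No, ∇·F = 10*x**2*z - 2*x*exp(x*y) + 10*x - 20*z**3 - 4*z**2 - exp(x + z) + 2*sin(x)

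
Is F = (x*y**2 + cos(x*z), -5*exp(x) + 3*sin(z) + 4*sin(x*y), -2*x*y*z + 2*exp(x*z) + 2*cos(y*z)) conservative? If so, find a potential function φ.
No, ∇×F = (-2*x*z - 2*z*sin(y*z) - 3*cos(z), -x*sin(x*z) + 2*y*z - 2*z*exp(x*z), -2*x*y + 4*y*cos(x*y) - 5*exp(x)) ≠ 0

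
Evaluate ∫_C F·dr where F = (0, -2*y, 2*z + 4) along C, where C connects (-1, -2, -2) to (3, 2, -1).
1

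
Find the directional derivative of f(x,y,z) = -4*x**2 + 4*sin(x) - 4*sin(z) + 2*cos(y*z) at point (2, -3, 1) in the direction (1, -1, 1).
4*sqrt(3)*(-4 - cos(1) + cos(2) - 2*sin(3))/3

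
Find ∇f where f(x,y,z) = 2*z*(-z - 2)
(0, 0, -4*z - 4)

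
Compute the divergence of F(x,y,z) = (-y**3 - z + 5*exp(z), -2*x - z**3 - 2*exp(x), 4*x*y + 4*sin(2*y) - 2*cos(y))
0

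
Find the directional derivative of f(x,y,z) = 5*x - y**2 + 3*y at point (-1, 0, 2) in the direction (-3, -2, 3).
-21*sqrt(22)/22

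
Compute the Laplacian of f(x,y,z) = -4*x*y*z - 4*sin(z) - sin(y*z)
y**2*sin(y*z) + z**2*sin(y*z) + 4*sin(z)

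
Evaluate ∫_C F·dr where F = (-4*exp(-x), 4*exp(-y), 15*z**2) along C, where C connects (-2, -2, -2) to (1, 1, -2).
0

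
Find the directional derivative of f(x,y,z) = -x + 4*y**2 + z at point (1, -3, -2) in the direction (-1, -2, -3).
23*sqrt(14)/7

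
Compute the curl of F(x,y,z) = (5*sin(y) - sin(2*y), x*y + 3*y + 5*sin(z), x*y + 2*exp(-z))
(x - 5*cos(z), -y, y - 5*cos(y) + 2*cos(2*y))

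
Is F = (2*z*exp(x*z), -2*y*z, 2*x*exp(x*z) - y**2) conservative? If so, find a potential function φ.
Yes, F is conservative. φ = -y**2*z + 2*exp(x*z)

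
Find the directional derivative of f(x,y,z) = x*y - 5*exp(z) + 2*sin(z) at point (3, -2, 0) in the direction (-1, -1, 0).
-sqrt(2)/2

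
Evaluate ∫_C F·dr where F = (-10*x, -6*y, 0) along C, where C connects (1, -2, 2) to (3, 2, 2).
-40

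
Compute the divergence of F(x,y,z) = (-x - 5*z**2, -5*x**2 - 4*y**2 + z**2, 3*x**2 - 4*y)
-8*y - 1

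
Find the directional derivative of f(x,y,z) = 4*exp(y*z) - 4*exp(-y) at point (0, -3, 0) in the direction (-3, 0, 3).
-6*sqrt(2)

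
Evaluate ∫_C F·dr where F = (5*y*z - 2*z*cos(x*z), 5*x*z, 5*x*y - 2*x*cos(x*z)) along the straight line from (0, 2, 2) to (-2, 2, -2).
40 - 2*sin(4)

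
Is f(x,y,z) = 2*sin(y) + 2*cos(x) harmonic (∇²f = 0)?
No, ∇²f = -2*sin(y) - 2*cos(x)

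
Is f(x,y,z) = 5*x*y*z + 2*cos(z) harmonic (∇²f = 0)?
No, ∇²f = -2*cos(z)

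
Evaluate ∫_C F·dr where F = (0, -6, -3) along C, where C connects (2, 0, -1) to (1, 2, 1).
-18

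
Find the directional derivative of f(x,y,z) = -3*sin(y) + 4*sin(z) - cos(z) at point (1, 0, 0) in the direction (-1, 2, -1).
-5*sqrt(6)/3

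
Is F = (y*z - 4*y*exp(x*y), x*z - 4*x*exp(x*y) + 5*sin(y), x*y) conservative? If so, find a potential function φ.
Yes, F is conservative. φ = x*y*z - 4*exp(x*y) - 5*cos(y)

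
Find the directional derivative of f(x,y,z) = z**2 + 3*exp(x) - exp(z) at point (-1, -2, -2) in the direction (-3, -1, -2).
sqrt(14)*(-9*E + 2 + 8*exp(2))*exp(-2)/14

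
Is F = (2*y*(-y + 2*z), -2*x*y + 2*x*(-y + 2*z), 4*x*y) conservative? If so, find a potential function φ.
Yes, F is conservative. φ = 2*x*y*(-y + 2*z)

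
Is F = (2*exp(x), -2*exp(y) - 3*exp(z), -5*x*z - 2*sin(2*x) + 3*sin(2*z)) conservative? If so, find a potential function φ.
No, ∇×F = (3*exp(z), 5*z + 4*cos(2*x), 0) ≠ 0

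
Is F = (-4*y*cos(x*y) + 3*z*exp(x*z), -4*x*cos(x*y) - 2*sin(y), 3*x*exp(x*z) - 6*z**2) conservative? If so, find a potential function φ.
Yes, F is conservative. φ = -2*z**3 + 3*exp(x*z) - 4*sin(x*y) + 2*cos(y)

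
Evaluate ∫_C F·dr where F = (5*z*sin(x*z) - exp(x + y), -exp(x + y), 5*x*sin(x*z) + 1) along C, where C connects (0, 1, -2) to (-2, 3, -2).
5 - 5*cos(4)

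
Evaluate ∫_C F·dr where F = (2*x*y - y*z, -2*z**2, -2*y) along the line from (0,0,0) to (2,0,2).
0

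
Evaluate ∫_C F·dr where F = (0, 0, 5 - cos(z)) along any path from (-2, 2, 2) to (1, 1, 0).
-10 + sin(2)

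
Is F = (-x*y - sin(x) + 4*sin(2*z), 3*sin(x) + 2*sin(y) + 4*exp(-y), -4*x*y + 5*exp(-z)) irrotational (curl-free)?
No, ∇×F = (-4*x, 4*y + 8*cos(2*z), x + 3*cos(x))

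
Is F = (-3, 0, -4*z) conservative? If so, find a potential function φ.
Yes, F is conservative. φ = -3*x - 2*z**2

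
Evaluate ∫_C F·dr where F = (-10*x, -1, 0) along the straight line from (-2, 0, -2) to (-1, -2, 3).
17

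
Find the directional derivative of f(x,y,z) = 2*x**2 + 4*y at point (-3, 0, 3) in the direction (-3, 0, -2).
36*sqrt(13)/13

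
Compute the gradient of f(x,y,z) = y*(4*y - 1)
(0, 8*y - 1, 0)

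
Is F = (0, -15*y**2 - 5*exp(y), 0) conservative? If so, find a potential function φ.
Yes, F is conservative. φ = -5*y**3 - 5*exp(y)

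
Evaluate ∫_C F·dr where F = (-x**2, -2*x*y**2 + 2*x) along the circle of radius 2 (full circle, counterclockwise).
0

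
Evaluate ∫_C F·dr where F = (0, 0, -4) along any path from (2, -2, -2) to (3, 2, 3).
-20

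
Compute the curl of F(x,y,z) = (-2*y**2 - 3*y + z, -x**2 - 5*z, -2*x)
(5, 3, -2*x + 4*y + 3)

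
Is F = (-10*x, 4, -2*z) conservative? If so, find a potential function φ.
Yes, F is conservative. φ = -5*x**2 + 4*y - z**2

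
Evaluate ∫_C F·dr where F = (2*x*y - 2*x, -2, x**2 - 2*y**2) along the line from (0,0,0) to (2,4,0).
-4/3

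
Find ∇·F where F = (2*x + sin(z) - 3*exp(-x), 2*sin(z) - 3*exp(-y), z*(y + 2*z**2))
y + 6*z**2 + 2 + 3*exp(-y) + 3*exp(-x)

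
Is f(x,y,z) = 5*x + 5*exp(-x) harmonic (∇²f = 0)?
No, ∇²f = 5*exp(-x)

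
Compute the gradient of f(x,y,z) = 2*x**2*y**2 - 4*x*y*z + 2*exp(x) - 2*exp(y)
(4*x*y**2 - 4*y*z + 2*exp(x), 4*x**2*y - 4*x*z - 2*exp(y), -4*x*y)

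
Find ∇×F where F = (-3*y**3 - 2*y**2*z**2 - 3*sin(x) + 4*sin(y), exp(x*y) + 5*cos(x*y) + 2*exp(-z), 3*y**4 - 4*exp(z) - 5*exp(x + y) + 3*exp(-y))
(12*y**3 - 5*exp(x + y) + 2*exp(-z) - 3*exp(-y), -4*y**2*z + 5*exp(x + y), 9*y**2 + 4*y*z**2 + y*exp(x*y) - 5*y*sin(x*y) - 4*cos(y))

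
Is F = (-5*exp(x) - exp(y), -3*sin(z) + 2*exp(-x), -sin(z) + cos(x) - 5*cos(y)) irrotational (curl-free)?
No, ∇×F = (5*sin(y) + 3*cos(z), sin(x), exp(y) - 2*exp(-x))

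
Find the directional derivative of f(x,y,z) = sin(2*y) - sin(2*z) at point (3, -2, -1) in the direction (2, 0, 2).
-sqrt(2)*cos(2)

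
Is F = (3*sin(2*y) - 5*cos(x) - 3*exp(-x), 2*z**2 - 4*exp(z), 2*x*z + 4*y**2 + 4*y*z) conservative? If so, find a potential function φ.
No, ∇×F = (8*y + 4*exp(z), -2*z, -6*cos(2*y)) ≠ 0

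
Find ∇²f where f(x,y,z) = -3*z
0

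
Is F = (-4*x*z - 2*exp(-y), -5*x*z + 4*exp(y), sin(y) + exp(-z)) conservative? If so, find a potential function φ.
No, ∇×F = (5*x + cos(y), -4*x, -5*z - 2*exp(-y)) ≠ 0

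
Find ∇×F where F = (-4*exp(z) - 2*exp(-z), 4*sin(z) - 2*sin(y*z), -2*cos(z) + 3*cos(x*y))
(-3*x*sin(x*y) + 2*y*cos(y*z) - 4*cos(z), 3*y*sin(x*y) - 4*exp(z) + 2*exp(-z), 0)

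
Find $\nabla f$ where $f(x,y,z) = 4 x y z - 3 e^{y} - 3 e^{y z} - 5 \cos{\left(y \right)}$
(4*y*z, 4*x*z - 3*z*exp(y*z) - 3*exp(y) + 5*sin(y), y*(4*x - 3*exp(y*z)))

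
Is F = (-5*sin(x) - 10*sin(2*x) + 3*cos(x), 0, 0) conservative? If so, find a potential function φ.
Yes, F is conservative. φ = 3*sin(x) + 5*cos(x) + 5*cos(2*x)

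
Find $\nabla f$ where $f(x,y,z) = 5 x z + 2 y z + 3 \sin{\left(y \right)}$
(5*z, 2*z + 3*cos(y), 5*x + 2*y)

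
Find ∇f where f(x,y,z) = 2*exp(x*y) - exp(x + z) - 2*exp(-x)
(2*y*exp(x*y) - exp(x + z) + 2*exp(-x), 2*x*exp(x*y), -exp(x + z))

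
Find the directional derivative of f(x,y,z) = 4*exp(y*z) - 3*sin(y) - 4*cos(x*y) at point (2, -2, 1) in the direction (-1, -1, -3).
sqrt(11)*(3*exp(2)*cos(2) + 20)*exp(-2)/11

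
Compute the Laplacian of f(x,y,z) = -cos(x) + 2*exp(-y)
cos(x) + 2*exp(-y)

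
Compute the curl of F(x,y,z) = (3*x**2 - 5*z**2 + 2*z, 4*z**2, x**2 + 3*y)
(3 - 8*z, -2*x - 10*z + 2, 0)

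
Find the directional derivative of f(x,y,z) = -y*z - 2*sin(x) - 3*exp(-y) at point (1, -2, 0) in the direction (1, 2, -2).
-4/3 - 2*cos(1)/3 + 2*exp(2)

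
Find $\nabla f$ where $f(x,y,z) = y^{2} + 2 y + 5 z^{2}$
(0, 2*y + 2, 10*z)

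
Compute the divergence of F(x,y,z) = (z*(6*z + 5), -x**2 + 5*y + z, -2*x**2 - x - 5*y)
5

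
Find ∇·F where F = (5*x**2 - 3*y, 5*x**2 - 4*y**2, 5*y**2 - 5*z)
10*x - 8*y - 5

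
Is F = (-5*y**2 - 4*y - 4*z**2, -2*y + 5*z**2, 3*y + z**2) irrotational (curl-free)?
No, ∇×F = (3 - 10*z, -8*z, 10*y + 4)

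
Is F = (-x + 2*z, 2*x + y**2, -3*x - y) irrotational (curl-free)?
No, ∇×F = (-1, 5, 2)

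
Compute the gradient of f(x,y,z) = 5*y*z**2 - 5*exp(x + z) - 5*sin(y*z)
(-5*exp(x + z), 5*z*(z - cos(y*z)), 10*y*z - 5*y*cos(y*z) - 5*exp(x + z))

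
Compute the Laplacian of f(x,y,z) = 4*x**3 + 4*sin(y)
24*x - 4*sin(y)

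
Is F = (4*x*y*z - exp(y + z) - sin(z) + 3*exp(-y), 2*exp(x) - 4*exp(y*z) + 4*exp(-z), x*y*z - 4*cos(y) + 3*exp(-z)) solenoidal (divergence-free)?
No, ∇·F = x*y + 4*y*z - 4*z*exp(y*z) - 3*exp(-z)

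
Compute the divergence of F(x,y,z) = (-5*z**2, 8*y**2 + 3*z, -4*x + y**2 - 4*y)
16*y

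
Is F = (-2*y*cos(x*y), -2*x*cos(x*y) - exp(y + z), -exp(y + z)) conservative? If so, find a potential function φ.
Yes, F is conservative. φ = -exp(y + z) - 2*sin(x*y)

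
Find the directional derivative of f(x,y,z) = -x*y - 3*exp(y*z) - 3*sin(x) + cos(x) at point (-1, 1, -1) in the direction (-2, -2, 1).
-3*exp(-1) - 2*sin(1)/3 + 2*cos(1)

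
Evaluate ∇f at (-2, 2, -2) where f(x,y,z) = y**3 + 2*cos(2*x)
(4*sin(4), 12, 0)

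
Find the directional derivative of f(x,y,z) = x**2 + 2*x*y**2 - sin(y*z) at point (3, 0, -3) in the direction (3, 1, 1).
21*sqrt(11)/11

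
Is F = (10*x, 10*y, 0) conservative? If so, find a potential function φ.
Yes, F is conservative. φ = 5*x**2 + 5*y**2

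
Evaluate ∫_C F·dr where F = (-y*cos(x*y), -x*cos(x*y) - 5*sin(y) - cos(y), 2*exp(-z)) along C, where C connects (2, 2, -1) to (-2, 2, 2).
2*sin(4) - 2*exp(-2) + 2*E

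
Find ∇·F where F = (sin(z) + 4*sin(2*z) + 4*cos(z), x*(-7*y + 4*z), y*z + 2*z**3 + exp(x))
-7*x + y + 6*z**2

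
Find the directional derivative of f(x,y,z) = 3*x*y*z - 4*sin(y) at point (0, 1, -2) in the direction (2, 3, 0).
-12*sqrt(13)*(cos(1) + 1)/13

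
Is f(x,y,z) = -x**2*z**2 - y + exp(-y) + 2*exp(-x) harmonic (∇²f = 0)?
No, ∇²f = -2*x**2 - 2*z**2 + exp(-y) + 2*exp(-x)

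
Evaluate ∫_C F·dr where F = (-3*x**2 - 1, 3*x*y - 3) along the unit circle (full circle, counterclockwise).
0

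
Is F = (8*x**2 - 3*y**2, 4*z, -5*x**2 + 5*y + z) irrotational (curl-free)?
No, ∇×F = (1, 10*x, 6*y)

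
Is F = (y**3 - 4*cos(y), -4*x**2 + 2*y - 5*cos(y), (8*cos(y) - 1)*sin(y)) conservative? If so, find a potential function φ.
No, ∇×F = (-cos(y) + 8*cos(2*y), 0, -8*x - 3*y**2 - 4*sin(y)) ≠ 0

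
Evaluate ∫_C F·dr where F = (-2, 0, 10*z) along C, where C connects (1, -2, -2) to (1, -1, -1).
-15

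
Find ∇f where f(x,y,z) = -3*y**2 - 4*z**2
(0, -6*y, -8*z)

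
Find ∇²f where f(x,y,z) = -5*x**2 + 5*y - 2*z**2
-14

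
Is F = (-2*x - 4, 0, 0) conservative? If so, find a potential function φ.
Yes, F is conservative. φ = x*(-x - 4)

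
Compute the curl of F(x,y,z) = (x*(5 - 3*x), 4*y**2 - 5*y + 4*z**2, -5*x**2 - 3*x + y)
(1 - 8*z, 10*x + 3, 0)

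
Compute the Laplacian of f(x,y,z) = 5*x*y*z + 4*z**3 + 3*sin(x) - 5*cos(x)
24*z - 3*sin(x) + 5*cos(x)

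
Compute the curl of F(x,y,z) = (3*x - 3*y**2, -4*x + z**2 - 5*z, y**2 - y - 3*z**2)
(2*y - 2*z + 4, 0, 6*y - 4)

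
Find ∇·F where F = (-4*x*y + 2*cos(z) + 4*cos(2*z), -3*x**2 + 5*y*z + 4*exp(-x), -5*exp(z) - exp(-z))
-4*y + 5*z - 5*exp(z) + exp(-z)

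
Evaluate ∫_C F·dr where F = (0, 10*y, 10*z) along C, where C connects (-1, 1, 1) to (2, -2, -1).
15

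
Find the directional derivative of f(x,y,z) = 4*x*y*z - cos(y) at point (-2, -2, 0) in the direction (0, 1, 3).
sqrt(10)*(48 - sin(2))/10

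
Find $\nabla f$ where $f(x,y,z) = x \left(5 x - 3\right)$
(10*x - 3, 0, 0)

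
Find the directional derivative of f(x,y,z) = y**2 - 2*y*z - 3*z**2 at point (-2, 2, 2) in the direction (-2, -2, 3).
-48*sqrt(17)/17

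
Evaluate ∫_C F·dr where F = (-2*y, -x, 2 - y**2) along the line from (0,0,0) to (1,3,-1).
-7/2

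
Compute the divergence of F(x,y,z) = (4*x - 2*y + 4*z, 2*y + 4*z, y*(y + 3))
6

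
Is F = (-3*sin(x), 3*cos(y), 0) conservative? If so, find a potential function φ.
Yes, F is conservative. φ = 3*sin(y) + 3*cos(x)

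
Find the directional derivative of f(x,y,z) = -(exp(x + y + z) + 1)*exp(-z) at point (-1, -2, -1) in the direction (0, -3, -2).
sqrt(13)*(3 - 2*exp(4))*exp(-3)/13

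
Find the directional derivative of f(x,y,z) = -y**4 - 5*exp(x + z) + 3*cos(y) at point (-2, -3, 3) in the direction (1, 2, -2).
2*sin(3) + 5*E/3 + 72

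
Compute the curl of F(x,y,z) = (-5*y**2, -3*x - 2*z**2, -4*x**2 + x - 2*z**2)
(4*z, 8*x - 1, 10*y - 3)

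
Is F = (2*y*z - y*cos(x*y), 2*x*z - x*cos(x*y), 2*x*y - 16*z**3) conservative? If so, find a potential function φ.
Yes, F is conservative. φ = 2*x*y*z - 4*z**4 - sin(x*y)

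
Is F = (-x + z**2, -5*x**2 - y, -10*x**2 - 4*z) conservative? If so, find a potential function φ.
No, ∇×F = (0, 20*x + 2*z, -10*x) ≠ 0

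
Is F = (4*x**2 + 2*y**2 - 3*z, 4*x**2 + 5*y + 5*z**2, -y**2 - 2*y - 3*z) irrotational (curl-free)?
No, ∇×F = (-2*y - 10*z - 2, -3, 8*x - 4*y)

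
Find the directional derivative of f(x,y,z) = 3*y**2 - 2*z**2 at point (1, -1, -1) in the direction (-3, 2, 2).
-4*sqrt(17)/17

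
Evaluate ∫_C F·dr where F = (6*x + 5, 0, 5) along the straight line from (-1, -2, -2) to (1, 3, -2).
10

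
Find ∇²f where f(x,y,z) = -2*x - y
0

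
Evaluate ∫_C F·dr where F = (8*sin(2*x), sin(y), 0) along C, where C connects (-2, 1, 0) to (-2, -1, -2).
0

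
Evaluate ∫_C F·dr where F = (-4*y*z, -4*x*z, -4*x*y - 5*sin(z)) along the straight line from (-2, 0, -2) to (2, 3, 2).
-48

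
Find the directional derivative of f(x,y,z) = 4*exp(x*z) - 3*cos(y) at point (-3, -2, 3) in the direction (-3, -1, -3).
3*sqrt(19)*sin(2)/19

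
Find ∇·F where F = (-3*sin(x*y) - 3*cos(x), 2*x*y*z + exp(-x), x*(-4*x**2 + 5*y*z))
5*x*y + 2*x*z - 3*y*cos(x*y) + 3*sin(x)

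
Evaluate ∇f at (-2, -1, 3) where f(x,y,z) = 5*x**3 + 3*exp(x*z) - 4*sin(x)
(9*exp(-6) - 4*cos(2) + 60, 0, -6*exp(-6))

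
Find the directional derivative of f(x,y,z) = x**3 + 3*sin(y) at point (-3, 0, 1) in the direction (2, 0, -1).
54*sqrt(5)/5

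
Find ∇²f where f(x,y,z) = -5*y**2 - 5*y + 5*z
-10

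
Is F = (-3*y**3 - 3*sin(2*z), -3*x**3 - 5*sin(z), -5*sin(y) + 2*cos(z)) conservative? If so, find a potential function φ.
No, ∇×F = (-5*cos(y) + 5*cos(z), -6*cos(2*z), -9*x**2 + 9*y**2) ≠ 0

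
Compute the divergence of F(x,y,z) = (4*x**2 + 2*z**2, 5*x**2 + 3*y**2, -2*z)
8*x + 6*y - 2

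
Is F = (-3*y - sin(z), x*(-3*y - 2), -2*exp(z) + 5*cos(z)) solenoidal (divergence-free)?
No, ∇·F = -3*x - 2*exp(z) - 5*sin(z)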